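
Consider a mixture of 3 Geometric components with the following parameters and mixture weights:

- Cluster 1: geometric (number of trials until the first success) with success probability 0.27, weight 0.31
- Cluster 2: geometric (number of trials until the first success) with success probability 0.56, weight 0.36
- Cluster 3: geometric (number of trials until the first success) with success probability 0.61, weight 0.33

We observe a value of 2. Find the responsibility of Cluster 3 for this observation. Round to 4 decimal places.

0.3439

Posterior ∝ prior × likelihood, so P(k | x) ∝ π_k f_k(x); normalise over all components.
Evaluate each component's likelihood at the observed value:
  L_1 = 0.1971
  L_2 = 0.2464
  L_3 = 0.2379
Unnormalised posteriors:
  π_1·L_1 = 0.31 × 0.1971 = 0.061101
  π_2·L_2 = 0.36 × 0.2464 = 0.088704
  π_3·L_3 = 0.33 × 0.2379 = 0.078507
Marginal: 0.061101 + 0.088704 + 0.078507 = 0.228312
Responsibility of Cluster 3: 0.078507 / 0.228312 ≈ 0.3439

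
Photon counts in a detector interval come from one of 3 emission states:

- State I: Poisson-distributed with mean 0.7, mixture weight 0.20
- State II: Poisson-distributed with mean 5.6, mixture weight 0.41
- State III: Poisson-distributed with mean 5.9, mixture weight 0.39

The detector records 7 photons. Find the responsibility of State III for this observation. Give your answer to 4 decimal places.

By Bayes' theorem, P(k | x) = P(Z=k) f_k(x) / Σ_j P(Z=j) f_j(x).
Evaluate each component's likelihood at the observed value:
  L_I = 8.11427e-06
  L_II = 0.126717
  L_III = 0.135268
Unnormalised posteriors:
  P(Z=I)·L_I = 0.20 × 8.11427e-06 = 1.62285e-06
  P(Z=II)·L_II = 0.41 × 0.126717 = 0.0519542
  P(Z=III)·L_III = 0.39 × 0.135268 = 0.0527546
Evidence: 1.62285e-06 + 0.0519542 + 0.0527546 = 0.10471
P(State III | data) = 0.0527546 / 0.10471 ≈ 0.5038

0.5038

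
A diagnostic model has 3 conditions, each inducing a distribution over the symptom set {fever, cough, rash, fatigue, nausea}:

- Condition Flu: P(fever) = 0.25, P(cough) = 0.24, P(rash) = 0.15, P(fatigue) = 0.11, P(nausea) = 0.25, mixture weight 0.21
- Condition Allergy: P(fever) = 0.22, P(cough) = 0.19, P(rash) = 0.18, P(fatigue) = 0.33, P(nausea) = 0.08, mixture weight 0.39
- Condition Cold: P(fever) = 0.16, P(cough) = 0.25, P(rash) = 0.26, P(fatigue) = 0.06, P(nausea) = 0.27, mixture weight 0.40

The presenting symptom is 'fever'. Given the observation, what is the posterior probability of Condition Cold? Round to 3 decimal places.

0.316

Apply Bayes' rule: the posterior for each component is proportional to its prior times its likelihood at x.
Evaluate each component's likelihood at the observed value:
  f_Flu = 0.25
  f_Allergy = 0.22
  f_Cold = 0.16
Multiply by the mixture weights:
  w_Flu·f_Flu = 0.21 × 0.25 = 0.0525
  w_Allergy·f_Allergy = 0.39 × 0.22 = 0.0858
  w_Cold·f_Cold = 0.40 × 0.16 = 0.064
Marginal: 0.0525 + 0.0858 + 0.064 = 0.2023
Responsibility of Condition Cold: 0.064 / 0.2023 ≈ 0.316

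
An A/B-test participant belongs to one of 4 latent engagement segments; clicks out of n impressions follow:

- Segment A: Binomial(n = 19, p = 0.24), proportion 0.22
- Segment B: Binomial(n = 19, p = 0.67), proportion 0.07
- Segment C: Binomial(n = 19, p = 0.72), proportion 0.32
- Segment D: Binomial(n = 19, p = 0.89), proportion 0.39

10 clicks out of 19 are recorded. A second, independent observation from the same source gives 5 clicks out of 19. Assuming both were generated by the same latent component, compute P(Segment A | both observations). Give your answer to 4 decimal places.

0.9907

The responsibility of component k is P(Z=k) f_k(x) divided by Σ_j P(Z=j) f_j(x).
Since both observations come from the same component, the likelihood for component k is f_k(x₁)·f_k(x₂).
  L_A = [0.00495454] × [0.198587] = 0.000983909
  L_B = [0.0781523] × [0.000285151] = 2.22852e-05
  L_C = [0.0365861] × [4.09619e-05] = 1.49863e-06
  L_D = [6.79208e-05] × [2.46577e-10] = 1.67477e-14
Multiply by the mixture weights:
  P(Z=A)·L_A = 0.22 × 0.000983909 = 0.00021646
  P(Z=B)·L_B = 0.07 × 2.22852e-05 = 1.55996e-06
  P(Z=C)·L_C = 0.32 × 1.49863e-06 = 4.79563e-07
  P(Z=D)·L_D = 0.39 × 1.67477e-14 = 6.53161e-15
Normaliser: 0.00021646 + 1.55996e-06 + 4.79563e-07 + 6.53161e-15 = 0.000218499
Responsibility of Segment A: 0.00021646 / 0.000218499 ≈ 0.9907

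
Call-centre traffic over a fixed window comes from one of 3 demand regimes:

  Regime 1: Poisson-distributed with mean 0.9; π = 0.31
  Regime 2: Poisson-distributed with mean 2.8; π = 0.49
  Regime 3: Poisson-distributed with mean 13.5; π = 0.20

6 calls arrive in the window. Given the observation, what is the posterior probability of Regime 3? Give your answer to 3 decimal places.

Posterior ∝ prior × likelihood, so P(k | x) ∝ π_k f_k(x); normalise over all components.
Component likelihoods at x = 6 calls:
  f_1 = e^(−0.9)·0.9^6/6! = 0.000300094
  f_2 = e^(−2.8)·2.8^6/6! = 0.0406997
  f_3 = e^(−13.5)·13.5^6/6! = 0.0115264
Unnormalised posteriors:
  π_1·f_1 = 0.31 × 0.000300094 = 9.30292e-05
  π_2·f_2 = 0.49 × 0.0406997 = 0.0199428
  π_3·f_3 = 0.20 × 0.0115264 = 0.00230528
Denominator: 9.30292e-05 + 0.0199428 + 0.00230528 = 0.0223412
P(Regime 3 | 6 calls) ≈ 0.103

0.103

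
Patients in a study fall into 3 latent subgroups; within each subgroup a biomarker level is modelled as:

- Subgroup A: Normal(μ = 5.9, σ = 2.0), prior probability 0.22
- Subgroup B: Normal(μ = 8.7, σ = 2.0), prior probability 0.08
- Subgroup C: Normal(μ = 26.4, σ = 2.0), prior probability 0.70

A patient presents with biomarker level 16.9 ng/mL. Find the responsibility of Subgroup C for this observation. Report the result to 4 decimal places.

The responsibility of component k is w_k f_k(x) divided by Σ_j w_j f_j(x).
Component likelihoods at x = 16.9 ng/mL:
  L_A = 5.38488e-08
  L_B = 4.46308e-05
  L_C = 2.51475e-06
Prior × likelihood for each component:
  w_A·L_A = 0.22 × 5.38488e-08 = 1.18467e-08
  w_B·L_B = 0.08 × 4.46308e-05 = 3.57047e-06
  w_C·L_C = 0.70 × 2.51475e-06 = 1.76033e-06
Denominator: 1.18467e-08 + 3.57047e-06 + 1.76033e-06 = 5.34264e-06
So the posterior for Subgroup C is 1.76033e-06 / 5.34264e-06 ≈ 0.3295.

0.3295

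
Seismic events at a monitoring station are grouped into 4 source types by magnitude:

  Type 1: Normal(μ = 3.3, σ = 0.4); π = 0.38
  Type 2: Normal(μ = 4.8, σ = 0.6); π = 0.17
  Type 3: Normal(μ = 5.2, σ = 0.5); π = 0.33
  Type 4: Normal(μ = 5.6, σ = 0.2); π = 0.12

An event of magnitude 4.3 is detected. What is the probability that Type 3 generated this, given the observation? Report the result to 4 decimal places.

0.3506

The responsibility of component k is π_k f_k(x) divided by Σ_j π_j f_j(x).
Evaluate each component's likelihood at the observed value:
  L_1 = (1/(0.4·√(2π)))·exp(−(4.3−3.3)²/(2·0.4²)) = 0.997356·exp(-3.12500) = 0.0438208
  L_2 = (1/(0.6·√(2π)))·exp(−(4.3−4.8)²/(2·0.6²)) = 0.664904·exp(-0.34722) = 0.469853
  L_3 = (1/(0.5·√(2π)))·exp(−(4.3−5.2)²/(2·0.5²)) = 0.797885·exp(-1.62000) = 0.1579
  L_4 = (1/(0.2·√(2π)))·exp(−(4.3−5.6)²/(2·0.2²)) = 1.994711·exp(-21.12500) = 1.33478e-09
Unnormalised posteriors:
  π_1·L_1 = 0.38 × 0.0438208 = 0.0166519
  π_2·L_2 = 0.17 × 0.469853 = 0.079875
  π_3·L_3 = 0.33 × 0.1579 = 0.0521071
  π_4·L_4 = 0.12 × 1.33478e-09 = 1.60173e-10
Evidence: 0.0166519 + 0.079875 + 0.0521071 + 1.60173e-10 = 0.148634
P(Type 3 | data) = 0.0521071 / 0.148634 ≈ 0.3506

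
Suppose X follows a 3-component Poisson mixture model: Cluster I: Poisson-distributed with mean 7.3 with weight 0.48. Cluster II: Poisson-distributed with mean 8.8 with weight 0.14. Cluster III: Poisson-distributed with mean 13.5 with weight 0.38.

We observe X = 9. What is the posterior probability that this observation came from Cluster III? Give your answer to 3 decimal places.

The responsibility of component k is P(Z=k) f_k(x) divided by Σ_j P(Z=j) f_j(x).
Poisson probabilities:
  f_I = 0.109596
  f_II = 0.131459
  f_III = 0.0562685
Unnormalised posteriors:
  P(Z=I)·f_I = 0.48 × 0.109596 = 0.0526059
  P(Z=II)·f_II = 0.14 × 0.131459 = 0.0184042
  P(Z=III)·f_III = 0.38 × 0.0562685 = 0.021382
Evidence: 0.0526059 + 0.0184042 + 0.021382 = 0.0923921
Responsibility of Cluster III: 0.021382 / 0.0923921 ≈ 0.231

0.231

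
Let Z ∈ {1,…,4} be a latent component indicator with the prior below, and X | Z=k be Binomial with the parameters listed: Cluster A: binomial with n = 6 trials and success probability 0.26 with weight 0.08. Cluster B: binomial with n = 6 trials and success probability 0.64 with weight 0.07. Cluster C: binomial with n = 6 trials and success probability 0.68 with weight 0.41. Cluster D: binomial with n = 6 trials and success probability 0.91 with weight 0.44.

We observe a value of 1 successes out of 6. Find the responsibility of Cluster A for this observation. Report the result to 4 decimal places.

P(component k | x) = π_k·f_k(x) / marginal(x), where marginal(x) = Σ_j π_j·f_j(x).
Component likelihoods at x = 1 successes out of 6:
  L_A = 0.346165
  L_B = 0.023219
  L_C = 0.0136902
  L_D = 3.22408e-05
Unnormalised posteriors:
  π_A·L_A = 0.08 × 0.346165 = 0.0276932
  π_B·L_B = 0.07 × 0.023219 = 0.00162533
  π_C·L_C = 0.41 × 0.0136902 = 0.00561299
  π_D·L_D = 0.44 × 3.22408e-05 = 1.41859e-05
Sum: 0.0276932 + 0.00162533 + 0.00561299 + 1.41859e-05 = 0.0349457
So the posterior for Cluster A is 0.0276932 / 0.0349457 ≈ 0.7925.

0.7925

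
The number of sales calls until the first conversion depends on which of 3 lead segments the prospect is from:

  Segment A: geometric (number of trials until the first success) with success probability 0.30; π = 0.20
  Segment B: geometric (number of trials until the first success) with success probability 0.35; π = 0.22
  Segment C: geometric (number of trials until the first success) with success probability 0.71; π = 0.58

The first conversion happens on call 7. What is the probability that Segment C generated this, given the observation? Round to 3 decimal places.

0.019

The responsibility of component k is w_k f_k(x) divided by Σ_j w_j f_j(x).
Evaluate each component's likelihood at the observed value:
  p_A = 0.0352947
  p_B = 0.0263966
  p_C = 0.000422325
Multiply by the mixture weights:
  w_A·p_A = 0.20 × 0.0352947 = 0.00705894
  w_B·p_B = 0.22 × 0.0263966 = 0.00580725
  w_C·p_C = 0.58 × 0.000422325 = 0.000244948
Evidence: 0.00705894 + 0.00580725 + 0.000244948 = 0.0131111
P(Segment C | x) = 0.000244948 / 0.0131111 ≈ 0.019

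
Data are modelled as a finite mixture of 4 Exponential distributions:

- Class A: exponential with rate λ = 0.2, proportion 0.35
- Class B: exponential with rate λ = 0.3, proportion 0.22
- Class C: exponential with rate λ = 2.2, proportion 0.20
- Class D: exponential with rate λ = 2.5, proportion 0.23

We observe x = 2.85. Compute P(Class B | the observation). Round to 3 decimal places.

0.407

Posterior ∝ prior × likelihood, so P(k | x) ∝ w_k f_k(x); normalise over all components.
Component likelihoods at x = 2.85:
  L_A = 0.2·e^(−0.2·2.85) = 0.2·e^(−0.5700) = 0.113105
  L_B = 0.3·e^(−0.3·2.85) = 0.3·e^(−0.8550) = 0.127585
  L_C = 2.2·e^(−2.2·2.85) = 2.2·e^(−6.2700) = 0.0041629
  L_D = 2.5·e^(−2.5·2.85) = 2.5·e^(−7.1250) = 0.00201183
Unnormalised posteriors:
  w_A·L_A = 0.35 × 0.113105 = 0.0395868
  w_B·L_B = 0.22 × 0.127585 = 0.0280687
  w_C·L_C = 0.20 × 0.0041629 = 0.000832581
  w_D·L_D = 0.23 × 0.00201183 = 0.000462721
Sum: 0.0395868 + 0.0280687 + 0.000832581 + 0.000462721 = 0.0689508
Responsibility of Class B: 0.0280687 / 0.0689508 ≈ 0.407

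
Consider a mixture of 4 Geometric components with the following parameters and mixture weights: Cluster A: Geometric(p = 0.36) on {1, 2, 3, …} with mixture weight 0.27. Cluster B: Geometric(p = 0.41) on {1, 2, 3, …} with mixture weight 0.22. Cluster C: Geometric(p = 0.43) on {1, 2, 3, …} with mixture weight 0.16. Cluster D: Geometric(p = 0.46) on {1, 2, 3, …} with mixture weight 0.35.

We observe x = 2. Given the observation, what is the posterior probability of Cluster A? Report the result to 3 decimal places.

Posterior ∝ prior × likelihood, so P(k | x) ∝ w_k f_k(x); normalise over all components.
Component likelihoods at x = 2:
  f_A = 0.36·(1−0.36)^1 = 0.36·0.64 = 0.2304
  f_B = 0.41·(1−0.41)^1 = 0.41·0.59 = 0.2419
  f_C = 0.43·(1−0.43)^1 = 0.43·0.57 = 0.2451
  f_D = 0.46·(1−0.46)^1 = 0.46·0.54 = 0.2484
Weight by the priors:
  w_A·f_A = 0.27 × 0.2304 = 0.062208
  w_B·f_B = 0.22 × 0.2419 = 0.053218
  w_C·f_C = 0.16 × 0.2451 = 0.039216
  w_D·f_D = 0.35 × 0.2484 = 0.08694
Evidence: 0.062208 + 0.053218 + 0.039216 + 0.08694 = 0.241582
P(Cluster A | data) ≈ 0.258

0.258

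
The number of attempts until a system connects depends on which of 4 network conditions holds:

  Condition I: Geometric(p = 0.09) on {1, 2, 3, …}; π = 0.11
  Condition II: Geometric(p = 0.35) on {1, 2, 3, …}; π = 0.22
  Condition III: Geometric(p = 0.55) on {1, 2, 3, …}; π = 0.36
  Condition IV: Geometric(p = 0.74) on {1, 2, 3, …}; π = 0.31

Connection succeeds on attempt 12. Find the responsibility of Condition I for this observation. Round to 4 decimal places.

By Bayes' theorem, P(k | x) = π_k f_k(x) / Σ_j π_j f_j(x).
Evaluate each component's likelihood at the observed value:
  f_I = 0.0318932
  f_II = 0.00306277
  f_III = 8.42753e-05
  f_IV = 2.71605e-07
Multiply by the mixture weights:
  π_I·f_I = 0.11 × 0.0318932 = 0.00350825
  π_II·f_II = 0.22 × 0.00306277 = 0.00067381
  π_III·f_III = 0.36 × 8.42753e-05 = 3.03391e-05
  π_IV·f_IV = 0.31 × 2.71605e-07 = 8.41977e-08
Denominator: 0.00350825 + 0.00067381 + 3.03391e-05 + 8.41977e-08 = 0.00421248
P(Condition I | the observation) ≈ 0.8328

0.8328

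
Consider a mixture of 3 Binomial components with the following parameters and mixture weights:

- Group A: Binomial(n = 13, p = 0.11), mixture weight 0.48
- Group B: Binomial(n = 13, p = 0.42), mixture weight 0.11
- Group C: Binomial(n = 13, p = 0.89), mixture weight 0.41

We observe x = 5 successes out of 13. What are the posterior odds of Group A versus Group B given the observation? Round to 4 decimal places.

The posterior odds equal the prior odds times the likelihood ratio: (P(Z=i)/P(Z=j))·(f_i(x)/f_j(x)).
Evaluate each component's likelihood at the observed value:
  p_A = C(13,5)·0.11^5·0.89^8 = 1287·1.61051e-05·0.393659 = 0.00815947
  p_B = C(13,5)·0.42^5·0.58^8 = 1287·0.0130691·0.0128063 = 0.215402
  p_C = C(13,5)·0.89^5·0.11^8 = 1287·0.558406·2.14359e-08 = 1.54053e-05
0.00391655 / 0.0236942 ≈ 0.1653

0.1653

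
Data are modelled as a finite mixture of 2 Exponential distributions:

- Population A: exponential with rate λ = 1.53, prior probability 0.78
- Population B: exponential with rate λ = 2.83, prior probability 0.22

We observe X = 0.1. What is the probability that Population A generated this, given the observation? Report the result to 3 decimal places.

P(component k | x) = π_k·f_k(x) / marginal(x), where marginal(x) = Σ_j π_j·f_j(x).
Evaluate each component's likelihood at the observed value:
  L_A = 1.53·e^(−1.53·0.1) = 1.53·e^(−0.1530) = 1.31294
  L_B = 2.83·e^(−2.83·0.1) = 2.83·e^(−0.2830) = 2.13246
Multiply by the mixture weights:
  π_A·L_A = 0.78 × 1.31294 = 1.02409
  π_B·L_B = 0.22 × 2.13246 = 0.469141
Normaliser: 1.02409 + 0.469141 = 1.49323
So the posterior for Population A is 1.02409 / 1.49323 ≈ 0.686.

0.686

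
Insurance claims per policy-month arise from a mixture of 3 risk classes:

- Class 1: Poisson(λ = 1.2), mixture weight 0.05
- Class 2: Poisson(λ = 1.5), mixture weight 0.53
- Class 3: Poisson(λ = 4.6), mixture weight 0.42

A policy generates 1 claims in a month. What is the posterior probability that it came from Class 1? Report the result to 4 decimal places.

Posterior ∝ prior × likelihood, so P(k | x) ∝ π_k f_k(x); normalise over all components.
Component likelihoods at x = 1 claims:
  f_1 = 0.361433
  f_2 = 0.334695
  f_3 = 0.0462384
Unnormalised posteriors:
  π_1·f_1 = 0.05 × 0.361433 = 0.0180717
  π_2·f_2 = 0.53 × 0.334695 = 0.177388
  π_3·f_3 = 0.42 × 0.0462384 = 0.0194201
Denominator: 0.0180717 + 0.177388 + 0.0194201 = 0.21488
P(Class 1 | 1 claims) = 0.0180717 / 0.21488 ≈ 0.0841

0.0841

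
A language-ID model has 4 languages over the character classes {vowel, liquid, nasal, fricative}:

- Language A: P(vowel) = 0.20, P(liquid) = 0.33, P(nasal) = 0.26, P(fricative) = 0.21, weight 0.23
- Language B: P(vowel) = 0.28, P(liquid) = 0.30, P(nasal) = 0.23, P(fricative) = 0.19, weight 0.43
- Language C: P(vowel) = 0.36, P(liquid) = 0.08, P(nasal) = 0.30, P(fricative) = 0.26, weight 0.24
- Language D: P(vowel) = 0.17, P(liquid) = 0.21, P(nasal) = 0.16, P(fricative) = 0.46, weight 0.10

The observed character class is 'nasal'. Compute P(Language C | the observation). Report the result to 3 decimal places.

0.292

P(component k | x) = w_k·f_k(x) / marginal(x), where marginal(x) = Σ_j w_j·f_j(x).
Categorical probabilities:
  p_A = P(nasal | comp) = 0.26
  p_B = P(nasal | comp) = 0.23
  p_C = P(nasal | comp) = 0.30
  p_D = P(nasal | comp) = 0.16
Prior × likelihood for each component:
  w_A·p_A = 0.23 × 0.26 = 0.0598
  w_B·p_B = 0.43 × 0.23 = 0.0989
  w_C·p_C = 0.24 × 0.3 = 0.072
  w_D·p_D = 0.10 × 0.16 = 0.016
Denominator: 0.0598 + 0.0989 + 0.072 + 0.016 = 0.2467
P(Language C | data) ≈ 0.292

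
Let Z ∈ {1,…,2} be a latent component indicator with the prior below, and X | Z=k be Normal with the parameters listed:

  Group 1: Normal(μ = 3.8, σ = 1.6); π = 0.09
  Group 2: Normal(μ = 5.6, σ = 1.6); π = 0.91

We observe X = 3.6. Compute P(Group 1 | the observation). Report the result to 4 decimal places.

Apply Bayes' rule: the posterior for each component is proportional to its prior times its likelihood at x.
Component likelihoods at x = 3.6:
  L_1 = 0.247399
  L_2 = 0.114156
Multiply by the mixture weights:
  π_1·L_1 = 0.09 × 0.247399 = 0.0222659
  π_2·L_2 = 0.91 × 0.114156 = 0.103882
Evidence: 0.0222659 + 0.103882 = 0.126148
So the posterior for Group 1 is 0.0222659 / 0.126148 ≈ 0.1765.

0.1765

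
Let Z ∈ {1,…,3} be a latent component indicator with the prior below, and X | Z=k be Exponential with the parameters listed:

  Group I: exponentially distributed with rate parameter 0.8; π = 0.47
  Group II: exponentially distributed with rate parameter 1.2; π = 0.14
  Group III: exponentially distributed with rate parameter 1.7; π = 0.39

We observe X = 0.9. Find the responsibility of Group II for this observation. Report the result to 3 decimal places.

0.149

Apply Bayes' rule: the posterior for each component is proportional to its prior times its likelihood at x.
Evaluate each component's likelihood at the observed value:
  p_I = 0.389402
  p_II = 0.407515
  p_III = 0.368111
Prior × likelihood for each component:
  w_I·p_I = 0.47 × 0.389402 = 0.183019
  w_II·p_II = 0.14 × 0.407515 = 0.057052
  w_III·p_III = 0.39 × 0.368111 = 0.143563
Evidence: 0.183019 + 0.057052 + 0.143563 = 0.383634
P(Group II | x) = 0.057052 / 0.383634 ≈ 0.149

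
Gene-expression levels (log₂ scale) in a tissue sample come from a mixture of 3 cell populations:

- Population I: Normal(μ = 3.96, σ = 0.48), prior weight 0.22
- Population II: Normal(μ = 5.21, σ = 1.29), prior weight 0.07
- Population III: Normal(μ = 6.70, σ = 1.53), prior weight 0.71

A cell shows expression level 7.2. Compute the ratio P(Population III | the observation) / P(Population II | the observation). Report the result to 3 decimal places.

26.645

The posterior odds equal the prior odds times the likelihood ratio: (P(Z=i)/P(Z=j))·(f_i(x)/f_j(x)).
Normal densities:
  f_I = 1.06145e-10
  f_II = 0.0940957
  f_III = 0.247188
Odds = (0.71/0.07) × (0.247188/0.0940957) = 10.1429 × 2.62699 ≈ 26.645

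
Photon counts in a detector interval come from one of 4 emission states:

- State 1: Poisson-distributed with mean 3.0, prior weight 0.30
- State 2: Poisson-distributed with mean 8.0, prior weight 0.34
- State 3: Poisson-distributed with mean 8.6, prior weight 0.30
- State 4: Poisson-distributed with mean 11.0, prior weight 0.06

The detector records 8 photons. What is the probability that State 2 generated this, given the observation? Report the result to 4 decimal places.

0.4933

Posterior ∝ prior × likelihood, so P(k | x) ∝ w_k f_k(x); normalise over all components.
Poisson probabilities:
  f_1 = e^(−3.0)·3.0^8/8! = 0.00810151
  f_2 = e^(−8.0)·8.0^8/8! = 0.139587
  f_3 = e^(−8.6)·8.6^8/8! = 0.136626
  f_4 = e^(−11.0)·11.0^8/8! = 0.0887936
Unnormalised posteriors:
  w_1·f_1 = 0.30 × 0.00810151 = 0.00243045
  w_2·f_2 = 0.34 × 0.139587 = 0.0474594
  w_3·f_3 = 0.30 × 0.136626 = 0.0409879
  w_4·f_4 = 0.06 × 0.0887936 = 0.00532762
Sum: 0.00243045 + 0.0474594 + 0.0409879 + 0.00532762 = 0.0962054
Responsibility of State 2: 0.0474594 / 0.0962054 ≈ 0.4933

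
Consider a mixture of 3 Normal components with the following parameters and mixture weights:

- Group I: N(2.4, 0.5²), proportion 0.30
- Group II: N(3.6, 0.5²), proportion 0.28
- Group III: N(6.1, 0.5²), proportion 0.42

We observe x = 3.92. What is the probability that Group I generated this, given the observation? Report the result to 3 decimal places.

0.013

Posterior ∝ prior × likelihood, so P(k | x) ∝ π_k f_k(x); normalise over all components.
Normal densities:
  f_I = 0.00785511
  f_II = 0.650125
  f_III = 5.94371e-05
Weight by the priors:
  π_I·f_I = 0.30 × 0.00785511 = 0.00235653
  π_II·f_II = 0.28 × 0.650125 = 0.182035
  π_III·f_III = 0.42 × 5.94371e-05 = 2.49636e-05
Marginal: 0.00235653 + 0.182035 + 2.49636e-05 = 0.184416
So the posterior for Group I is 0.00235653 / 0.184416 ≈ 0.013.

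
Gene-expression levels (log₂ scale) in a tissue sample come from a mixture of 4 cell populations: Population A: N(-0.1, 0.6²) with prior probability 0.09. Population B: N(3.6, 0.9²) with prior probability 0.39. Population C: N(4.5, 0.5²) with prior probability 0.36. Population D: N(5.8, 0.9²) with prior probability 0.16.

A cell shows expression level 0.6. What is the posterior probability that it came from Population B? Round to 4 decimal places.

0.0216

P(component k | x) = w_k·f_k(x) / marginal(x), where marginal(x) = Σ_j w_j·f_j(x).
Normal densities:
  L_A = 0.336664
  L_B = 0.00171364
  L_C = 4.90571e-14
  L_D = 2.49864e-08
Multiply by the mixture weights:
  w_A·L_A = 0.09 × 0.336664 = 0.0302998
  w_B·L_B = 0.39 × 0.00171364 = 0.000668321
  w_C·L_C = 0.36 × 4.90571e-14 = 1.76606e-14
  w_D·L_D = 0.16 × 2.49864e-08 = 3.99782e-09
Denominator: 0.0302998 + 0.000668321 + 1.76606e-14 + 3.99782e-09 = 0.0309681
Responsibility of Population B: 0.000668321 / 0.0309681 ≈ 0.0216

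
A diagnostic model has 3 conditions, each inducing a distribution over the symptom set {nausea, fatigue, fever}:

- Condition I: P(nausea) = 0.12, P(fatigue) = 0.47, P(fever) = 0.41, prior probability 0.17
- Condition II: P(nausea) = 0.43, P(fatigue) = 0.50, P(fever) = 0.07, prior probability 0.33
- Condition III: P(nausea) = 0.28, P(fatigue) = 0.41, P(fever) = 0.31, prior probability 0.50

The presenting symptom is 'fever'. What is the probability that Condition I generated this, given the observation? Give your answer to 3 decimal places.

0.281

By Bayes' theorem, P(k | x) = w_k f_k(x) / Σ_j w_j f_j(x).
Component likelihoods at x = 'fever':
  f_I = P(fever | comp) = 0.41
  f_II = P(fever | comp) = 0.07
  f_III = P(fever | comp) = 0.31
Prior × likelihood for each component:
  w_I·f_I = 0.17 × 0.41 = 0.0697
  w_II·f_II = 0.33 × 0.07 = 0.0231
  w_III·f_III = 0.50 × 0.31 = 0.155
Marginal: 0.0697 + 0.0231 + 0.155 = 0.2478
So the posterior for Condition I is 0.0697 / 0.2478 ≈ 0.281.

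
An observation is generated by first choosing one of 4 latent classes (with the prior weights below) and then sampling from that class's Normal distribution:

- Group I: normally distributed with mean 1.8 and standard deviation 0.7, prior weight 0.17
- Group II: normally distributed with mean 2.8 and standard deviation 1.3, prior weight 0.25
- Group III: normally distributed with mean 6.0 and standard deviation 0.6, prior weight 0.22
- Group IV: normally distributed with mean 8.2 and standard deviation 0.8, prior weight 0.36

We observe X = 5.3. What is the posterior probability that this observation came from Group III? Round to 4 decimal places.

The responsibility of component k is w_k f_k(x) divided by Σ_j w_j f_j(x).
Component likelihoods at x = 5.3:
  f_I = (1/(0.7·√(2π)))·exp(−(5.3−1.8)²/(2·0.7²)) = 0.569918·exp(-12.50000) = 2.12389e-06
  f_II = (1/(1.3·√(2π)))·exp(−(5.3−2.8)²/(2·1.3²)) = 0.306879·exp(-1.84911) = 0.0482956
  f_III = (1/(0.6·√(2π)))·exp(−(5.3−6.0)²/(2·0.6²)) = 0.664904·exp(-0.68056) = 0.336664
  f_IV = (1/(0.8·√(2π)))·exp(−(5.3−8.2)²/(2·0.8²)) = 0.498678·exp(-6.57031) = 0.000698827
Unnormalised posteriors:
  w_I·f_I = 0.17 × 2.12389e-06 = 3.6106e-07
  w_II·f_II = 0.25 × 0.0482956 = 0.0120739
  w_III·f_III = 0.22 × 0.336664 = 0.0740662
  w_IV·f_IV = 0.36 × 0.000698827 = 0.000251578
Evidence: 3.6106e-07 + 0.0120739 + 0.0740662 + 0.000251578 = 0.086392
Responsibility of Group III: 0.0740662 / 0.086392 ≈ 0.8573

0.8573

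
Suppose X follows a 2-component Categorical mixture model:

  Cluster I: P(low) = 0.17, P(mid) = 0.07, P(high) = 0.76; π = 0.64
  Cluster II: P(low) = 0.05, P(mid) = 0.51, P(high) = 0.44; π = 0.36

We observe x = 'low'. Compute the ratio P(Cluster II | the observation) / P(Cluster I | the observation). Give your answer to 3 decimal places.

Since P(k|x) ∝ π_k f_k(x), the posterior odds are π_i f_i(x) / (π_j f_j(x)).
Evaluate each component's likelihood at the observed value:
  L_I = P(low | comp) = 0.17
  L_II = P(low | comp) = 0.05
Posterior odds = (π_II·L_II) / (π_I·L_I) = (0.36·0.05) / (0.64·0.17) = 0.018 / 0.1088 ≈ 0.165

0.165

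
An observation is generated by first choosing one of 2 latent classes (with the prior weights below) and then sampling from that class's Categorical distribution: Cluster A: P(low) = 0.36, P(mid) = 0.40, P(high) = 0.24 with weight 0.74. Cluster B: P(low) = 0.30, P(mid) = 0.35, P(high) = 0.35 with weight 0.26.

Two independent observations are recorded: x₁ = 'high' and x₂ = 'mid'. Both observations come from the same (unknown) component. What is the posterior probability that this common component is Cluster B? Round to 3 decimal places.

0.310

Apply Bayes' rule: the posterior for each component is proportional to its prior times its likelihood at x.
Since both observations come from the same component, the likelihood for component k is f_k(x₁)·f_k(x₂).
  f_A = [P(high | comp) = 0.24] × [0.4] = 0.096
  f_B = [P(high | comp) = 0.35] × [0.35] = 0.1225
Prior × likelihood for each component:
  w_A·f_A = 0.74 × 0.096 = 0.07104
  w_B·f_B = 0.26 × 0.1225 = 0.03185
Sum: 0.07104 + 0.03185 = 0.10289
Responsibility of Cluster B: 0.03185 / 0.10289 ≈ 0.310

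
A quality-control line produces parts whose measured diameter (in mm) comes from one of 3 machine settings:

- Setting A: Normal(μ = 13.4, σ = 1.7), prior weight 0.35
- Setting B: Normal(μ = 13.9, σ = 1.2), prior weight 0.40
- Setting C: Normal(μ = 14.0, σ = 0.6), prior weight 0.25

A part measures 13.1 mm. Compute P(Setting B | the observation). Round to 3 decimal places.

Posterior ∝ prior × likelihood, so P(k | x) ∝ π_k f_k(x); normalise over all components.
Normal densities:
  f_A = (1/(1.7·√(2π)))·exp(−(13.1−13.4)²/(2·1.7²)) = 0.234672·exp(-0.01557) = 0.231046
  f_B = (1/(1.2·√(2π)))·exp(−(13.1−13.9)²/(2·1.2²)) = 0.332452·exp(-0.22222) = 0.266207
  f_C = (1/(0.6·√(2π)))·exp(−(13.1−14.0)²/(2·0.6²)) = 0.664904·exp(-1.12500) = 0.215863
Unnormalised posteriors:
  π_A·f_A = 0.35 × 0.231046 = 0.0808662
  π_B·f_B = 0.40 × 0.266207 = 0.106483
  π_C·f_C = 0.25 × 0.215863 = 0.0539657
Evidence: 0.0808662 + 0.106483 + 0.0539657 = 0.241314
P(Setting B | the observation) = 0.106483 / 0.241314 ≈ 0.441

0.441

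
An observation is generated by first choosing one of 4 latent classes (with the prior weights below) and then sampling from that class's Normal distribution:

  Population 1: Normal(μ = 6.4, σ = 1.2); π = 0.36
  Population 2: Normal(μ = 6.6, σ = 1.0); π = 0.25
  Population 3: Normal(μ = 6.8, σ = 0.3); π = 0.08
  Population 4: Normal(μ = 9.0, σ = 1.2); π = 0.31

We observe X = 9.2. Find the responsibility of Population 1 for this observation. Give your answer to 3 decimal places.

0.070

The responsibility of component k is π_k f_k(x) divided by Σ_j π_j f_j(x).
Component likelihoods at x = 9.2:
  p_1 = (1/(1.2·√(2π)))·exp(−(9.2−6.4)²/(2·1.2²)) = 0.332452·exp(-2.72222) = 0.0218516
  p_2 = (1/(1.0·√(2π)))·exp(−(9.2−6.6)²/(2·1.0²)) = 0.398942·exp(-3.38000) = 0.013583
  p_3 = (1/(0.3·√(2π)))·exp(−(9.2−6.8)²/(2·0.3²)) = 1.329808·exp(-32.00000) = 1.68409e-14
  p_4 = (1/(1.2·√(2π)))·exp(−(9.2−9.0)²/(2·1.2²)) = 0.332452·exp(-0.01389) = 0.327866
Weight by the priors:
  π_1·p_1 = 0.36 × 0.0218516 = 0.00786657
  π_2·p_2 = 0.25 × 0.013583 = 0.00339574
  π_3·p_3 = 0.08 × 1.68409e-14 = 1.34727e-15
  π_4·p_4 = 0.31 × 0.327866 = 0.101639
Normaliser: 0.00786657 + 0.00339574 + 1.34727e-15 + 0.101639 = 0.112901
P(Population 1 | x) = 0.00786657 / 0.112901 ≈ 0.070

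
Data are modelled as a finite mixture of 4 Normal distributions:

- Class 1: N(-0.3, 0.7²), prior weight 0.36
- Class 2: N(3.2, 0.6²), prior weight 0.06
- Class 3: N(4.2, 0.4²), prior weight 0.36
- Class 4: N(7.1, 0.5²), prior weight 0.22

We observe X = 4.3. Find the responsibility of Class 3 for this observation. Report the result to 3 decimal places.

Posterior ∝ prior × likelihood, so P(k | x) ∝ P(Z=k) f_k(x); normalise over all components.
Normal densities:
  L_1 = 2.39109e-10
  L_2 = 0.123852
  L_3 = 0.96667
  L_4 = 1.23652e-07
Weight by the priors:
  P(Z=1)·L_1 = 0.36 × 2.39109e-10 = 8.60793e-11
  P(Z=2)·L_2 = 0.06 × 0.123852 = 0.00743112
  P(Z=3)·L_3 = 0.36 × 0.96667 = 0.348001
  P(Z=4)·L_4 = 0.22 × 1.23652e-07 = 2.72035e-08
Marginal: 8.60793e-11 + 0.00743112 + 0.348001 + 2.72035e-08 = 0.355432
So the posterior for Class 3 is 0.348001 / 0.355432 ≈ 0.979.

0.979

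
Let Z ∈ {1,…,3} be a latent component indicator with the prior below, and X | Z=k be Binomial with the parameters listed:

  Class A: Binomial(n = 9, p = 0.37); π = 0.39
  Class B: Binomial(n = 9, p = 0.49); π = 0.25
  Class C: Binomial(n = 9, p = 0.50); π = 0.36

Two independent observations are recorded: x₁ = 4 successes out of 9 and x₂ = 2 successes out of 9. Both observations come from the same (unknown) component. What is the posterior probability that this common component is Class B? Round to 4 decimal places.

By Bayes' theorem, P(k | x) = w_k f_k(x) / Σ_j w_j f_j(x).
Since both observations come from the same component, the likelihood for component k is f_k(x₁)·f_k(x₂).
  L_A = [C(9,4)·0.37^4·0.63^5 = 126·0.0187416·0.0992437 = 0.234358] × [0.194129] = 0.0454957
  L_B = [C(9,4)·0.49^4·0.51^5 = 126·0.057648·0.0345025 = 0.250614] × [0.0775686] = 0.0194398
  L_C = [C(9,4)·0.50^4·0.50^5 = 126·0.0625·0.03125 = 0.246094] × [0.0703125] = 0.0173035
Multiply by the mixture weights:
  w_A·L_A = 0.39 × 0.0454957 = 0.0177433
  w_B·L_B = 0.25 × 0.0194398 = 0.00485995
  w_C·L_C = 0.36 × 0.0173035 = 0.00622925
Normaliser: 0.0177433 + 0.00485995 + 0.00622925 = 0.0288325
Responsibility of Class B: 0.00485995 / 0.0288325 ≈ 0.1686

0.1686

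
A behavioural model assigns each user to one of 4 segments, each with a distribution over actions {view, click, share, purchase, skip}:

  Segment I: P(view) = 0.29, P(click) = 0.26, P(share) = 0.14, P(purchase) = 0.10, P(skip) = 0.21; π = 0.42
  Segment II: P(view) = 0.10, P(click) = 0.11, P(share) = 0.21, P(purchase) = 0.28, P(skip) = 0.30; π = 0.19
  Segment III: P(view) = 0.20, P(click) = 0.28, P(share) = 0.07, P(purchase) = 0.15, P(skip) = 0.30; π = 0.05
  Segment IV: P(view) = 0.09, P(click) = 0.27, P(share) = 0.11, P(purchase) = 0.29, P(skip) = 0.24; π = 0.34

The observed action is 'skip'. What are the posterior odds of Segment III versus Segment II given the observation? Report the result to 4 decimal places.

The posterior odds equal the prior odds times the likelihood ratio: (P(Z=i)/P(Z=j))·(f_i(x)/f_j(x)).
Categorical probabilities:
  L_I = P(skip | comp) = 0.21
  L_II = P(skip | comp) = 0.30
  L_III = P(skip | comp) = 0.30
  L_IV = P(skip | comp) = 0.24
Odds = (0.05/0.19) × (0.3/0.3) = 0.263158 × 1 ≈ 0.2632

0.2632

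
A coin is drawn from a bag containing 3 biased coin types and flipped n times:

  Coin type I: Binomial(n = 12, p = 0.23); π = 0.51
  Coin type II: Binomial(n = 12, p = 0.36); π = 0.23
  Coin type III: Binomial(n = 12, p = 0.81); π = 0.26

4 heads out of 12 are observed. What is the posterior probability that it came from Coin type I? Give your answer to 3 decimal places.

Apply Bayes' rule: the posterior for each component is proportional to its prior times its likelihood at x.
Evaluate each component's likelihood at the observed value:
  L_I = C(12,4)·0.23^4·0.77^8 = 495·0.00279841·0.123574 = 0.171176
  L_II = C(12,4)·0.36^4·0.64^8 = 495·0.0167962·0.0281475 = 0.234021
  L_III = C(12,4)·0.81^4·0.19^8 = 495·0.430467·1.69836e-06 = 0.000361888
Weight by the priors:
  π_I·L_I = 0.51 × 0.171176 = 0.0872997
  π_II·L_II = 0.23 × 0.234021 = 0.0538249
  π_III·L_III = 0.26 × 0.000361888 = 9.40909e-05
Sum: 0.0872997 + 0.0538249 + 9.40909e-05 = 0.141219
So the posterior for Coin type I is 0.0872997 / 0.141219 ≈ 0.618.

0.618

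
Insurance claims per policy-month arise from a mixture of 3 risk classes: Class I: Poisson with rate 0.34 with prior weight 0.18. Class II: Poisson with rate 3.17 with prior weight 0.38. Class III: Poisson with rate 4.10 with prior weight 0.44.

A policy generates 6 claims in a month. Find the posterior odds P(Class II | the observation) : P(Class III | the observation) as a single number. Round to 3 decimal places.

Only the two components matter; the odds are (π_i f_i(x)) / (π_j f_j(x)).
Evaluate each component's likelihood at the observed value:
  p_I = 1.52715e-06
  p_II = 0.0591983
  p_III = 0.109336
Odds = (0.38/0.44) × (0.0591983/0.109336) = 0.863636 × 0.541435 ≈ 0.468

0.468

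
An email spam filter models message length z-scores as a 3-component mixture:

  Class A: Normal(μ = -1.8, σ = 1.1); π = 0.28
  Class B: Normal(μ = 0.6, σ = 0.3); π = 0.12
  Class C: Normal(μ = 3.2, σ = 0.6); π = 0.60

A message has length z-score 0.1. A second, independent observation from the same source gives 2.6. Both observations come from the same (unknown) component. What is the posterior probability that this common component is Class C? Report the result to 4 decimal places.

0.0846

Posterior ∝ prior × likelihood, so P(k | x) ∝ w_k f_k(x); normalise over all components.
Since both observations come from the same component, the likelihood for component k is f_k(x₁)·f_k(x₂).
  L_A = [0.0815952] × [0.000121664] = 9.92719e-06
  L_B = [0.33159] × [2.9703e-10] = 9.84923e-11
  L_C = [1.06202e-06] × [0.403285] = 4.28297e-07
Weight by the priors:
  w_A·L_A = 0.28 × 9.92719e-06 = 2.77961e-06
  w_B·L_B = 0.12 × 9.84923e-11 = 1.18191e-11
  w_C·L_C = 0.60 × 4.28297e-07 = 2.56978e-07
Normaliser: 2.77961e-06 + 1.18191e-11 + 2.56978e-07 = 3.0366e-06
So the posterior for Class C is 2.56978e-07 / 3.0366e-06 ≈ 0.0846.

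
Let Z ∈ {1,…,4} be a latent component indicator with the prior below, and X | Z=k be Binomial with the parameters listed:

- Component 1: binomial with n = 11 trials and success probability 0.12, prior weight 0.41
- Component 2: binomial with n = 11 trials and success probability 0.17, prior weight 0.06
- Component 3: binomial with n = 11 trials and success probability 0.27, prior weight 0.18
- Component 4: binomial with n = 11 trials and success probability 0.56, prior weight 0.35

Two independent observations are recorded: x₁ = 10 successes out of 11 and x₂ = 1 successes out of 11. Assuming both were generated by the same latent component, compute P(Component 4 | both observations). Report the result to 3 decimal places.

Posterior ∝ prior × likelihood, so P(k | x) ∝ w_k f_k(x); normalise over all components.
Since both observations come from the same component, the likelihood for component k is f_k(x₁)·f_k(x₂).
  L_1 = [C(11,10)·0.12^10·0.88^1 = 11·6.19174e-10·0.88 = 5.9936e-09] × [0.367621] = 2.20338e-09
  L_2 = [C(11,10)·0.17^10·0.83^1 = 11·2.01599e-08·0.83 = 1.8406e-07] × [0.29015] = 5.34051e-08
  L_3 = [C(11,10)·0.27^10·0.73^1 = 11·2.05891e-06·0.73 = 1.65331e-05] × [0.127639] = 2.11027e-06
  L_4 = [C(11,10)·0.56^10·0.44^1 = 11·0.00303305·0.44 = 0.01468] × [0.00167536] = 2.45942e-05
Weight by the priors:
  w_1·L_1 = 0.41 × 2.20338e-09 = 9.03384e-10
  w_2·L_2 = 0.06 × 5.34051e-08 = 3.2043e-09
  w_3·L_3 = 0.18 × 2.11027e-06 = 3.79849e-07
  w_4·L_4 = 0.35 × 2.45942e-05 = 8.60798e-06
Evidence: 9.03384e-10 + 3.2043e-09 + 3.79849e-07 + 8.60798e-06 = 8.99193e-06
Responsibility of Component 4: 8.60798e-06 / 8.99193e-06 ≈ 0.957

0.957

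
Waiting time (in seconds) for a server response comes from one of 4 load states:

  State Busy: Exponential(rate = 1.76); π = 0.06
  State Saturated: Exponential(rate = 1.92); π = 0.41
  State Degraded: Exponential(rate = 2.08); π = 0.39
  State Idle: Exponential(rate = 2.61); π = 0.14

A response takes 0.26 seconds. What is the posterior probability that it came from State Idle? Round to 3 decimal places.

0.154

Posterior ∝ prior × likelihood, so P(k | x) ∝ P(Z=k) f_k(x); normalise over all components.
Component likelihoods at x = 0.26 seconds:
  p_Busy = 1.11373
  p_Saturated = 1.16547
  p_Degraded = 1.21115
  p_Idle = 1.32412
Multiply by the mixture weights:
  P(Z=Busy)·p_Busy = 0.06 × 1.11373 = 0.0668237
  P(Z=Saturated)·p_Saturated = 0.41 × 1.16547 = 0.477843
  P(Z=Degraded)·p_Degraded = 0.39 × 1.21115 = 0.472347
  P(Z=Idle)·p_Idle = 0.14 × 1.32412 = 0.185377
Denominator: 0.0668237 + 0.477843 + 0.472347 + 0.185377 = 1.20239
Responsibility of State Idle: 0.185377 / 1.20239 ≈ 0.154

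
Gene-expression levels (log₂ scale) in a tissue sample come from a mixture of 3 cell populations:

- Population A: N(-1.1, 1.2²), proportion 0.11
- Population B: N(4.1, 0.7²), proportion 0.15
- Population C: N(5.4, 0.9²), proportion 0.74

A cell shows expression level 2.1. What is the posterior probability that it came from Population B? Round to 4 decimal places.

0.5006

The responsibility of component k is π_k f_k(x) divided by Σ_j π_j f_j(x).
Normal densities:
  f_A = (1/(1.2·√(2π)))·exp(−(2.1−-1.1)²/(2·1.2²)) = 0.332452·exp(-3.55556) = 0.00949666
  f_B = (1/(0.7·√(2π)))·exp(−(2.1−4.1)²/(2·0.7²)) = 0.569918·exp(-4.08163) = 0.00962014
  f_C = (1/(0.9·√(2π)))·exp(−(2.1−5.4)²/(2·0.9²)) = 0.443269·exp(-6.72222) = 0.000533634
Prior × likelihood for each component:
  π_A·f_A = 0.11 × 0.00949666 = 0.00104463
  π_B·f_B = 0.15 × 0.00962014 = 0.00144302
  π_C·f_C = 0.74 × 0.000533634 = 0.000394889
Denominator: 0.00104463 + 0.00144302 + 0.000394889 = 0.00288254
So the posterior for Population B is 0.00144302 / 0.00288254 ≈ 0.5006.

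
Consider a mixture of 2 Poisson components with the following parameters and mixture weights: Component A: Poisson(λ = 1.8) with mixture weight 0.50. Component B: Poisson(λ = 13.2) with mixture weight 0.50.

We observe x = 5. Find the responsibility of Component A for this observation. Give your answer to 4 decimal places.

Apply Bayes' rule: the posterior for each component is proportional to its prior times its likelihood at x.
Poisson probabilities:
  p_A = e^(−1.8)·1.8^5/5! = 0.0260286
  p_B = e^(−13.2)·13.2^5/5! = 0.00618018
Multiply by the mixture weights:
  π_A·p_A = 0.50 × 0.0260286 = 0.0130143
  π_B·p_B = 0.50 × 0.00618018 = 0.00309009
Evidence: 0.0130143 + 0.00309009 = 0.0161044
So the posterior for Component A is 0.0130143 / 0.0161044 ≈ 0.8081.

0.8081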